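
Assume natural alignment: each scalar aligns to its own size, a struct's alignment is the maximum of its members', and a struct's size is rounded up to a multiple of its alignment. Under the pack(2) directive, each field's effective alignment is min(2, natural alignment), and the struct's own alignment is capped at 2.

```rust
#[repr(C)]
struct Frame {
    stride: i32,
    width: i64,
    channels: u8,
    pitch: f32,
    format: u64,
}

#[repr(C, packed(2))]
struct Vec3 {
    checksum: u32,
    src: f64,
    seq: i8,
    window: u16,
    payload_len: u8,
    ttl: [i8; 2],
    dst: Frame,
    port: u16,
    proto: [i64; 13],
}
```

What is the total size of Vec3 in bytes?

158 bytes

Frame: @0: stride [4B, align 4] → 4; +4 pad (align 8); @8: width [8B, align 8] → 16; @16: channels [1B, align 1] → 17; +3 pad (align 4); @20: pitch [4B, align 4] → 24; @24: format [8B, align 8] → 32; size 32, align 8
@0: checksum [4B, align 2] → 4
@4: src [8B, align 2] → 12
@12: seq [1B, align 1] → 13
+1 pad (align 2)
@14: window [2B, align 2] → 16
@16: payload_len [1B, align 1] → 17
@17: ttl [2B, align 1] → 19
+1 pad (align 2)
@20: dst [32B, align 2] → 52
@52: port [2B, align 2] → 54
@54: proto [104B, align 2] → 158
size 158, align 2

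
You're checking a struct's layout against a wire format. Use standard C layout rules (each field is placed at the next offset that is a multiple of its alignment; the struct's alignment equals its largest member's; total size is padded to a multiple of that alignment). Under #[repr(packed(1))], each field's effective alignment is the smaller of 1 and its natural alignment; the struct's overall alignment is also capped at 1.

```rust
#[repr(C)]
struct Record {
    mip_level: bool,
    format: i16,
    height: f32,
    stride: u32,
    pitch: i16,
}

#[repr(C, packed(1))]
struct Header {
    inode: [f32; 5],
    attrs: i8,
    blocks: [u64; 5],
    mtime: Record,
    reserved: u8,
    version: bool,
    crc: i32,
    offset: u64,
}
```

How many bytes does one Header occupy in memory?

Record: 0..1  mip_level  (1B, 1-aligned); 1..2  -- padding (1B); 2..4  format  (2B, 2-aligned); 4..8  height  (4B, 4-aligned); 8..12  stride  (4B, 4-aligned); 12..14  pitch  (2B, 2-aligned); 14..16  -- tail padding (2B); sizeof = 16, alignof = 4
0..20  inode  (20B, 1-aligned)
20..21  attrs  (1B, 1-aligned)
21..61  blocks  (40B, 1-aligned)
61..77  mtime  (16B, 1-aligned)
77..78  reserved  (1B, 1-aligned)
78..79  version  (1B, 1-aligned)
79..83  crc  (4B, 1-aligned)
83..91  offset  (8B, 1-aligned)
sizeof = 91, alignof = 1

91 bytes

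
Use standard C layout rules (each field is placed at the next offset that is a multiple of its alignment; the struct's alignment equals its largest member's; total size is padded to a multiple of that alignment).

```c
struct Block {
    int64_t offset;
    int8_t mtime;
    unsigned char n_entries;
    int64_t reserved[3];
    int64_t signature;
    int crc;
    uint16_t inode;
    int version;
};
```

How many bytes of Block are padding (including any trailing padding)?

12

offset at 0 (size 8, align 8) → ends 8
mtime at 8 (size 1, align 1) → ends 9
n_entries at 9 (size 1, align 1) → ends 10
pad 6 to align 8 for reserved
reserved at 16 (size 24, align 8) → ends 40
signature at 40 (size 8, align 8) → ends 48
crc at 48 (size 4, align 4) → ends 52
inode at 52 (size 2, align 2) → ends 54
pad 2 to align 4 for version
version at 56 (size 4, align 4) → ends 60
tail pad 4 to reach multiple of 8
total 64 bytes, alignment 8
data bytes 52, size 64 → padding 12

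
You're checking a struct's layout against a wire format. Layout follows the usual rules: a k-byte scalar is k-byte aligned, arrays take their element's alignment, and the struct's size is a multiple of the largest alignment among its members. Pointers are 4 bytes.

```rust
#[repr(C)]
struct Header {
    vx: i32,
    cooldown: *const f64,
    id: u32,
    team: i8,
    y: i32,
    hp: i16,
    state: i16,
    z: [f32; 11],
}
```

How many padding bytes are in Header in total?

3

vx at 0 (size 4, align 4) → ends 4
cooldown at 4 (size 4, align 4) → ends 8
id at 8 (size 4, align 4) → ends 12
team at 12 (size 1, align 1) → ends 13
pad 3 to align 4 for y
y at 16 (size 4, align 4) → ends 20
hp at 20 (size 2, align 2) → ends 22
state at 22 (size 2, align 2) → ends 24
z at 24 (size 44, align 4) → ends 68
total 68 bytes, alignment 4
data bytes 65, size 68 → padding 3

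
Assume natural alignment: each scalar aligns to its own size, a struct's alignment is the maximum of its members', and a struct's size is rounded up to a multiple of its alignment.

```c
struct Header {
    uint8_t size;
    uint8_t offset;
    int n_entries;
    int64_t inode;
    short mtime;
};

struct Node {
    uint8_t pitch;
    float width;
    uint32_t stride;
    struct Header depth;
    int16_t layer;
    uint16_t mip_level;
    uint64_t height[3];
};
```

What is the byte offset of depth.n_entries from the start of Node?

20

Header: @0: size [1B, align 1] → 1; @1: offset [1B, align 1] → 2; +2 pad (align 4); @4: n_entries [4B, align 4] → 8; @8: inode [8B, align 8] → 16; @16: mtime [2B, align 2] → 18; +6 tail pad (align 8); size 24, align 8
@0: pitch [1B, align 1] → 1
+3 pad (align 4)
@4: width [4B, align 4] → 8
@8: stride [4B, align 4] → 12
+4 pad (align 8)
@16: depth [24B, align 8] → 40
within Header: n_entries at 4
16 + 4 = 20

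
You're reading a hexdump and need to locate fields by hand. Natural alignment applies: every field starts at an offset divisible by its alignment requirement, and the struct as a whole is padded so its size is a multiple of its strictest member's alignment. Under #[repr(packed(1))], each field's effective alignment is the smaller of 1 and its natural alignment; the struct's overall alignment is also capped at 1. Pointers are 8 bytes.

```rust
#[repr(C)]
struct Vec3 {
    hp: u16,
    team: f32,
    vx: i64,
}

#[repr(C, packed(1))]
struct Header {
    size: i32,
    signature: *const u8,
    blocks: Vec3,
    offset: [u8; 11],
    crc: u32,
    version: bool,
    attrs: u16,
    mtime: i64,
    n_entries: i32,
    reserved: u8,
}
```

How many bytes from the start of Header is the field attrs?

44

Vec3: 0..2  hp  (2B, 2-aligned); 2..4  -- padding (2B); 4..8  team  (4B, 4-aligned); 8..16  vx  (8B, 8-aligned); sizeof = 16, alignof = 8
0..4  size  (4B, 1-aligned)
4..12  signature  (8B, 1-aligned)
12..28  blocks  (16B, 1-aligned)
28..39  offset  (11B, 1-aligned)
39..43  crc  (4B, 1-aligned)
43..44  version  (1B, 1-aligned)
44..46  attrs  (2B, 1-aligned)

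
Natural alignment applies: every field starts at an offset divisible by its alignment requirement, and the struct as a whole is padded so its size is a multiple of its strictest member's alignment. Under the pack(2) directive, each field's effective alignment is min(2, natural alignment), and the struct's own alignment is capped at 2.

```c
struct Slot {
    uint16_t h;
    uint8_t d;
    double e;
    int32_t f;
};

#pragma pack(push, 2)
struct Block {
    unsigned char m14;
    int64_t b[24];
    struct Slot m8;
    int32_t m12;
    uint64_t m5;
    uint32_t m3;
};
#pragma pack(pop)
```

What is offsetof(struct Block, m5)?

222

Slot: h at 0 (size 2, align 2) → ends 2; d at 2 (size 1, align 1) → ends 3; pad 5 to align 8 for e; e at 8 (size 8, align 8) → ends 16; f at 16 (size 4, align 4) → ends 20; tail pad 4 to reach multiple of 8; total 24 bytes, alignment 8
m14 at 0 (size 1, align 1) → ends 1
pad 1 to align 2 for b
b at 2 (size 192, align 2) → ends 194
m8 at 194 (size 24, align 2) → ends 218
m12 at 218 (size 4, align 2) → ends 222
m5 at 222 (size 8, align 2) → ends 230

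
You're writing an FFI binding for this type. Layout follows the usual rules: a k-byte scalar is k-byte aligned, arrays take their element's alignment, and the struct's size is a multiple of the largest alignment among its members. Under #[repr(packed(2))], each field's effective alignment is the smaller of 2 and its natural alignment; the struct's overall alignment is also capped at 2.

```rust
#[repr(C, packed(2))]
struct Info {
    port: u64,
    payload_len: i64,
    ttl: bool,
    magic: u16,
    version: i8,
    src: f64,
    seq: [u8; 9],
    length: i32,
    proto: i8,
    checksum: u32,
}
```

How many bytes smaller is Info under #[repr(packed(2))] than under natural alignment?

6

natural layout:
  @0: port [8B, align 8] → 8
  @8: payload_len [8B, align 8] → 16
  @16: ttl [1B, align 1] → 17
  +1 pad (align 2)
  @18: magic [2B, align 2] → 20
  @20: version [1B, align 1] → 21
  +3 pad (align 8)
  @24: src [8B, align 8] → 32
  @32: seq [9B, align 1] → 41
  +3 pad (align 4)
  @44: length [4B, align 4] → 48
  @48: proto [1B, align 1] → 49
  +3 pad (align 4)
  @52: checksum [4B, align 4] → 56
  size 56, align 8
packed(2) layout:
  @0: port [8B, align 2] → 8
  @8: payload_len [8B, align 2] → 16
  @16: ttl [1B, align 1] → 17
  +1 pad (align 2)
  @18: magic [2B, align 2] → 20
  @20: version [1B, align 1] → 21
  +1 pad (align 2)
  @22: src [8B, align 2] → 30
  @30: seq [9B, align 1] → 39
  +1 pad (align 2)
  @40: length [4B, align 2] → 44
  @44: proto [1B, align 1] → 45
  +1 pad (align 2)
  @46: checksum [4B, align 2] → 50
  size 50, align 2
56 − 50 = 6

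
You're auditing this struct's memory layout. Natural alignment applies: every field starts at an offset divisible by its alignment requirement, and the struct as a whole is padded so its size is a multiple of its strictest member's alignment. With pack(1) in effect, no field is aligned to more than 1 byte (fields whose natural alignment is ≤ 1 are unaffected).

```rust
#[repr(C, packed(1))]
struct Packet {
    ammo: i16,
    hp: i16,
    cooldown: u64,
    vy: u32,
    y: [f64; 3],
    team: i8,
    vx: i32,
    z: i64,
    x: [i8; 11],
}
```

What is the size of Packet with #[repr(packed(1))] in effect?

64

@0: ammo [2B, align 1] → 2
@2: hp [2B, align 1] → 4
@4: cooldown [8B, align 1] → 12
@12: vy [4B, align 1] → 16
@16: y [24B, align 1] → 40
@40: team [1B, align 1] → 41
@41: vx [4B, align 1] → 45
@45: z [8B, align 1] → 53
@53: x [11B, align 1] → 64
size 64, align 1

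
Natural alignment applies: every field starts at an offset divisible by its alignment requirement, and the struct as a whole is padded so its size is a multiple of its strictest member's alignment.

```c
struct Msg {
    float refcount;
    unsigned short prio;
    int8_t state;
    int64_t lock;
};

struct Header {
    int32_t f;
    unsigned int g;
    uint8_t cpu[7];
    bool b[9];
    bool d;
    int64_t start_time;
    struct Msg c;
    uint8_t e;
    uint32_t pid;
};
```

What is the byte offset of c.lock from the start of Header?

Msg: refcount at 0 (size 4, align 4) → ends 4; prio at 4 (size 2, align 2) → ends 6; state at 6 (size 1, align 1) → ends 7; pad 1 to align 8 for lock; lock at 8 (size 8, align 8) → ends 16; total 16 bytes, alignment 8
f at 0 (size 4, align 4) → ends 4
g at 4 (size 4, align 4) → ends 8
cpu at 8 (size 7, align 1) → ends 15
b at 15 (size 9, align 1) → ends 24
d at 24 (size 1, align 1) → ends 25
pad 7 to align 8 for start_time
start_time at 32 (size 8, align 8) → ends 40
c at 40 (size 16, align 8) → ends 56
within Msg: lock at 8
40 + 8 = 48

48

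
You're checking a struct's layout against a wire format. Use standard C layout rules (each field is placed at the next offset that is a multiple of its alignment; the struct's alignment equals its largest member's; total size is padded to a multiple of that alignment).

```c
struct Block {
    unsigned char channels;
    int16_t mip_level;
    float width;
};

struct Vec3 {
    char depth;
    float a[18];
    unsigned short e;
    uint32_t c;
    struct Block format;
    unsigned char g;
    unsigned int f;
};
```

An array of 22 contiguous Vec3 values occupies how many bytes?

Block: 0..1  channels  (1B, 1-aligned); 1..2  -- padding (1B); 2..4  mip_level  (2B, 2-aligned); 4..8  width  (4B, 4-aligned); sizeof = 8, alignof = 4
0..1  depth  (1B, 1-aligned)
1..4  -- padding (3B)
4..76  a  (72B, 4-aligned)
76..78  e  (2B, 2-aligned)
78..80  -- padding (2B)
80..84  c  (4B, 4-aligned)
84..92  format  (8B, 4-aligned)
92..93  g  (1B, 1-aligned)
93..96  -- padding (3B)
96..100  f  (4B, 4-aligned)
sizeof = 100, alignof = 4
array of 22: 22 × 100 = 2200

2200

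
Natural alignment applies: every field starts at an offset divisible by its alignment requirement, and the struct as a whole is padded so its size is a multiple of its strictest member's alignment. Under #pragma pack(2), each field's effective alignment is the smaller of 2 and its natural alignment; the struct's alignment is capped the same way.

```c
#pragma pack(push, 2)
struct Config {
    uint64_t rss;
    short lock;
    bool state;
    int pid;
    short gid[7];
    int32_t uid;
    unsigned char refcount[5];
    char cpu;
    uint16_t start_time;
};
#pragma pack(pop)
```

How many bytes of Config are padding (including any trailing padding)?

1

@0: rss [8B, align 2] → 8
@8: lock [2B, align 2] → 10
@10: state [1B, align 1] → 11
+1 pad (align 2)
@12: pid [4B, align 2] → 16
@16: gid [14B, align 2] → 30
@30: uid [4B, align 2] → 34
@34: refcount [5B, align 1] → 39
@39: cpu [1B, align 1] → 40
@40: start_time [2B, align 2] → 42
size 42, align 2
data bytes 41, size 42 → padding 1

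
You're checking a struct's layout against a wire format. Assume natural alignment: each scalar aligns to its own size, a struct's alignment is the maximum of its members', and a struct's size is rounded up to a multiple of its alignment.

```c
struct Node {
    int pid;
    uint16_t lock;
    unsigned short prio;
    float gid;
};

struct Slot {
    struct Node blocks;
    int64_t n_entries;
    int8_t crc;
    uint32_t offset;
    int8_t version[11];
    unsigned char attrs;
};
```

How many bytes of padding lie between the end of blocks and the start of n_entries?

Node: 0..4  pid  (4B, 4-aligned); 4..6  lock  (2B, 2-aligned); 6..8  prio  (2B, 2-aligned); 8..12  gid  (4B, 4-aligned); sizeof = 12, alignof = 4
0..12  blocks  (12B, 4-aligned)
12..16  -- padding (4B)
16..24  n_entries  (8B, 8-aligned)

4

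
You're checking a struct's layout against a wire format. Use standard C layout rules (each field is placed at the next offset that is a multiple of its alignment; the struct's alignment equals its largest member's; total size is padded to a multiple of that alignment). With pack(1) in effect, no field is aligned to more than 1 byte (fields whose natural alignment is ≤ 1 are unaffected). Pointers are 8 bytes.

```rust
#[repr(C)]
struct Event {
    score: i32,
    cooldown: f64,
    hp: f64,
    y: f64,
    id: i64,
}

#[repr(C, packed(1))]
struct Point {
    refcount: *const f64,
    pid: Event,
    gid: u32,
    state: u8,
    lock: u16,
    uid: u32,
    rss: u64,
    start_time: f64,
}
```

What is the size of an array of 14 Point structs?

1050

Event: 0..4  score  (4B, 4-aligned); 4..8  -- padding (4B); 8..16  cooldown  (8B, 8-aligned); 16..24  hp  (8B, 8-aligned); 24..32  y  (8B, 8-aligned); 32..40  id  (8B, 8-aligned); sizeof = 40, alignof = 8
0..8  refcount  (8B, 1-aligned)
8..48  pid  (40B, 1-aligned)
48..52  gid  (4B, 1-aligned)
52..53  state  (1B, 1-aligned)
53..55  lock  (2B, 1-aligned)
55..59  uid  (4B, 1-aligned)
59..67  rss  (8B, 1-aligned)
67..75  start_time  (8B, 1-aligned)
sizeof = 75, alignof = 1
array of 14: 14 × 75 = 1050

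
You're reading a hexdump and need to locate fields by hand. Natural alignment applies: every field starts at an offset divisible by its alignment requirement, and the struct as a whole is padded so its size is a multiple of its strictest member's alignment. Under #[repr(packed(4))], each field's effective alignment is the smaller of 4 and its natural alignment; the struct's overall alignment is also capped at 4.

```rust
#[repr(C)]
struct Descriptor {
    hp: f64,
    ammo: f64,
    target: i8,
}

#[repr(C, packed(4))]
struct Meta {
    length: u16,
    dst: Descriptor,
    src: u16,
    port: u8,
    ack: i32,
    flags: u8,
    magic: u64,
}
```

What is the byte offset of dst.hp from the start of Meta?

4

Descriptor: @0: hp [8B, align 8] → 8; @8: ammo [8B, align 8] → 16; @16: target [1B, align 1] → 17; +7 tail pad (align 8); size 24, align 8
@0: length [2B, align 2] → 2
+2 pad (align 4)
@4: dst [24B, align 4] → 28
within Descriptor: hp at 0
4 + 0 = 4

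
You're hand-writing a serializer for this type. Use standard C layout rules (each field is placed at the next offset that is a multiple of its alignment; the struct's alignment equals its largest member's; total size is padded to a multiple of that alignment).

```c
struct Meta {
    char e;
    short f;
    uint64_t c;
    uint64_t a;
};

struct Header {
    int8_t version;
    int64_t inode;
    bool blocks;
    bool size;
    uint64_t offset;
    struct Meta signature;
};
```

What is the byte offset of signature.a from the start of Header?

48

Meta: e at 0 (size 1, align 1) → ends 1; pad 1 to align 2 for f; f at 2 (size 2, align 2) → ends 4; pad 4 to align 8 for c; c at 8 (size 8, align 8) → ends 16; a at 16 (size 8, align 8) → ends 24; total 24 bytes, alignment 8
version at 0 (size 1, align 1) → ends 1
pad 7 to align 8 for inode
inode at 8 (size 8, align 8) → ends 16
blocks at 16 (size 1, align 1) → ends 17
size at 17 (size 1, align 1) → ends 18
pad 6 to align 8 for offset
offset at 24 (size 8, align 8) → ends 32
signature at 32 (size 24, align 8) → ends 56
within Meta: a at 16
32 + 16 = 48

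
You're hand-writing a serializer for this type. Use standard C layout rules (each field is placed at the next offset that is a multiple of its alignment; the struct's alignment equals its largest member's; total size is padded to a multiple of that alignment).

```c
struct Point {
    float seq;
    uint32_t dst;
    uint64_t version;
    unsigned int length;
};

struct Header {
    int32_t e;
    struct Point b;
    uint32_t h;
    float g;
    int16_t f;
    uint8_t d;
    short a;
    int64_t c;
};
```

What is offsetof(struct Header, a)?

Point: @0: seq [4B, align 4] → 4; @4: dst [4B, align 4] → 8; @8: version [8B, align 8] → 16; @16: length [4B, align 4] → 20; +4 tail pad (align 8); size 24, align 8
@0: e [4B, align 4] → 4
+4 pad (align 8)
@8: b [24B, align 8] → 32
@32: h [4B, align 4] → 36
@36: g [4B, align 4] → 40
@40: f [2B, align 2] → 42
@42: d [1B, align 1] → 43
+1 pad (align 2)
@44: a [2B, align 2] → 46

44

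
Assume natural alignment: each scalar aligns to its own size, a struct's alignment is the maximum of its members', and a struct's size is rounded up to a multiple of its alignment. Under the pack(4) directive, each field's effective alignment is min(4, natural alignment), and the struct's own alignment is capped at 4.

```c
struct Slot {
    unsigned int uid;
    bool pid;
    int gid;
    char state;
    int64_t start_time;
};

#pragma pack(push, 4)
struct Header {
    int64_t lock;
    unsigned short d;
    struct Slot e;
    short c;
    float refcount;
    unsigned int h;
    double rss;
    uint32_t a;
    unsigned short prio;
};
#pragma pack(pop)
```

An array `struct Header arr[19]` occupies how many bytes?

1216

Slot: uid at 0 (size 4, align 4) → ends 4; pid at 4 (size 1, align 1) → ends 5; pad 3 to align 4 for gid; gid at 8 (size 4, align 4) → ends 12; state at 12 (size 1, align 1) → ends 13; pad 3 to align 8 for start_time; start_time at 16 (size 8, align 8) → ends 24; total 24 bytes, alignment 8
lock at 0 (size 8, align 4) → ends 8
d at 8 (size 2, align 2) → ends 10
pad 2 to align 4 for e
e at 12 (size 24, align 4) → ends 36
c at 36 (size 2, align 2) → ends 38
pad 2 to align 4 for refcount
refcount at 40 (size 4, align 4) → ends 44
h at 44 (size 4, align 4) → ends 48
rss at 48 (size 8, align 4) → ends 56
a at 56 (size 4, align 4) → ends 60
prio at 60 (size 2, align 2) → ends 62
tail pad 2 to reach multiple of 4
total 64 bytes, alignment 4
array of 19: 19 × 64 = 1216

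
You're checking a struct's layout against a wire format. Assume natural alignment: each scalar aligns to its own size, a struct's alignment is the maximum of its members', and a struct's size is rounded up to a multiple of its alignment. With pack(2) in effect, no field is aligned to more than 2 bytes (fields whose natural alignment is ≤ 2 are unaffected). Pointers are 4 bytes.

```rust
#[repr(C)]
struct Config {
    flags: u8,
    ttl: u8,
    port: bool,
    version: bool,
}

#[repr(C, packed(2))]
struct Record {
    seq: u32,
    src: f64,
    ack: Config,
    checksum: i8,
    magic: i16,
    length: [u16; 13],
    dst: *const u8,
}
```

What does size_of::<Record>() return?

50

Config: 0..1  flags  (1B, 1-aligned); 1..2  ttl  (1B, 1-aligned); 2..3  port  (1B, 1-aligned); 3..4  version  (1B, 1-aligned); sizeof = 4, alignof = 1
0..4  seq  (4B, 2-aligned)
4..12  src  (8B, 2-aligned)
12..16  ack  (4B, 1-aligned)
16..17  checksum  (1B, 1-aligned)
17..18  -- padding (1B)
18..20  magic  (2B, 2-aligned)
20..46  length  (26B, 2-aligned)
46..50  dst  (4B, 2-aligned)
sizeof = 50, alignof = 2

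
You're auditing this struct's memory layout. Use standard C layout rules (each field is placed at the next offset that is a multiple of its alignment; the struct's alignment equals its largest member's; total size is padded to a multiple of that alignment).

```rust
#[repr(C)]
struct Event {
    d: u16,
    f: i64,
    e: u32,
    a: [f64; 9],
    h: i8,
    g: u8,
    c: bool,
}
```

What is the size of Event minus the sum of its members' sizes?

15

@0: d [2B, align 2] → 2
+6 pad (align 8)
@8: f [8B, align 8] → 16
@16: e [4B, align 4] → 20
+4 pad (align 8)
@24: a [72B, align 8] → 96
@96: h [1B, align 1] → 97
@97: g [1B, align 1] → 98
@98: c [1B, align 1] → 99
+5 tail pad (align 8)
size 104, align 8
data bytes 89, size 104 → padding 15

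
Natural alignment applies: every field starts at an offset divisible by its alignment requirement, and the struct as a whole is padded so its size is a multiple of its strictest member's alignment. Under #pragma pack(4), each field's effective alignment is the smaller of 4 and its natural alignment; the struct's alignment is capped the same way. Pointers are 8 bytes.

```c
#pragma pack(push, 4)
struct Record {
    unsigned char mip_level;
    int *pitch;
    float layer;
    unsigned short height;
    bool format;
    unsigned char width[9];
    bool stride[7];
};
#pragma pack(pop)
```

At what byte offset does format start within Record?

18

0..1  mip_level  (1B, 1-aligned)
1..4  -- padding (3B)
4..12  pitch  (8B, 4-aligned)
12..16  layer  (4B, 4-aligned)
16..18  height  (2B, 2-aligned)
18..19  format  (1B, 1-aligned)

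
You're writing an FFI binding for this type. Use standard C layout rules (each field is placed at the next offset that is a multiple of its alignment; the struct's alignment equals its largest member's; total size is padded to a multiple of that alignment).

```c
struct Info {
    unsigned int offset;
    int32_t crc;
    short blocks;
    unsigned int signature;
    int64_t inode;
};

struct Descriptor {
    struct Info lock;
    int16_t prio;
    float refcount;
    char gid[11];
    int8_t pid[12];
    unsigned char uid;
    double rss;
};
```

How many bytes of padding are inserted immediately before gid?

Info: offset at 0 (size 4, align 4) → ends 4; crc at 4 (size 4, align 4) → ends 8; blocks at 8 (size 2, align 2) → ends 10; pad 2 to align 4 for signature; signature at 12 (size 4, align 4) → ends 16; inode at 16 (size 8, align 8) → ends 24; total 24 bytes, alignment 8
lock at 0 (size 24, align 8) → ends 24
prio at 24 (size 2, align 2) → ends 26
pad 2 to align 4 for refcount
refcount at 28 (size 4, align 4) → ends 32
gid at 32 (size 11, align 1) → ends 43

0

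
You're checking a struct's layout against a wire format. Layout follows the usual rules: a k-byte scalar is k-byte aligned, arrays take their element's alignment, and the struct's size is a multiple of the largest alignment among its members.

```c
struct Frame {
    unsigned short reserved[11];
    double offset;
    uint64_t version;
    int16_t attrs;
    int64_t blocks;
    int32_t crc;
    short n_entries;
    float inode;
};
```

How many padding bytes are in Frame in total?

14

0..22  reserved  (22B, 2-aligned)
22..24  -- padding (2B)
24..32  offset  (8B, 8-aligned)
32..40  version  (8B, 8-aligned)
40..42  attrs  (2B, 2-aligned)
42..48  -- padding (6B)
48..56  blocks  (8B, 8-aligned)
56..60  crc  (4B, 4-aligned)
60..62  n_entries  (2B, 2-aligned)
62..64  -- padding (2B)
64..68  inode  (4B, 4-aligned)
68..72  -- tail padding (4B)
sizeof = 72, alignof = 8
data bytes 58, size 72 → padding 14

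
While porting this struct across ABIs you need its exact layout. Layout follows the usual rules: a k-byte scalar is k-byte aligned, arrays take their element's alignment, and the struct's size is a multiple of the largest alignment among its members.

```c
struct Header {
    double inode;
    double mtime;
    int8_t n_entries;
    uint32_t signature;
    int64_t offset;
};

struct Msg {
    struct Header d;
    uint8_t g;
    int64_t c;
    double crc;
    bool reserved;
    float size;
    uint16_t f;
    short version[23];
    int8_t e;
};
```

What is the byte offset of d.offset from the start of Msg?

Header: 0..8  inode  (8B, 8-aligned); 8..16  mtime  (8B, 8-aligned); 16..17  n_entries  (1B, 1-aligned); 17..20  -- padding (3B); 20..24  signature  (4B, 4-aligned); 24..32  offset  (8B, 8-aligned); sizeof = 32, alignof = 8
0..32  d  (32B, 8-aligned)
within Header: offset at 24
0 + 24 = 24

24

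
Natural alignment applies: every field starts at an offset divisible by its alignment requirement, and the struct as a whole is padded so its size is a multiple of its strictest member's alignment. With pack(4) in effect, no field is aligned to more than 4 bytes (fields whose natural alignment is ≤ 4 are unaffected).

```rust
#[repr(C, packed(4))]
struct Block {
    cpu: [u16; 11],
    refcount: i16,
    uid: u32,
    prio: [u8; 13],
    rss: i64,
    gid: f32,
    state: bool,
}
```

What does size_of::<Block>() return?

0..22  cpu  (22B, 2-aligned)
22..24  refcount  (2B, 2-aligned)
24..28  uid  (4B, 4-aligned)
28..41  prio  (13B, 1-aligned)
41..44  -- padding (3B)
44..52  rss  (8B, 4-aligned)
52..56  gid  (4B, 4-aligned)
56..57  state  (1B, 1-aligned)
57..60  -- tail padding (3B)
sizeof = 60, alignof = 4

60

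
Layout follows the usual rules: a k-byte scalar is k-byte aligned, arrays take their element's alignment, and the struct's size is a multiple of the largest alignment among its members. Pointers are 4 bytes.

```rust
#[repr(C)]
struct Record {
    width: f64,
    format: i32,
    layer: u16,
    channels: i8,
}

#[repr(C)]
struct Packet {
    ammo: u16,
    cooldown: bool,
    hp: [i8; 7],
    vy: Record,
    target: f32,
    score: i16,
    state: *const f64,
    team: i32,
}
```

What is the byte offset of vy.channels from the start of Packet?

30

Record: width at 0 (size 8, align 8) → ends 8; format at 8 (size 4, align 4) → ends 12; layer at 12 (size 2, align 2) → ends 14; channels at 14 (size 1, align 1) → ends 15; tail pad 1 to reach multiple of 8; total 16 bytes, alignment 8
ammo at 0 (size 2, align 2) → ends 2
cooldown at 2 (size 1, align 1) → ends 3
hp at 3 (size 7, align 1) → ends 10
pad 6 to align 8 for vy
vy at 16 (size 16, align 8) → ends 32
within Record: channels at 14
16 + 14 = 30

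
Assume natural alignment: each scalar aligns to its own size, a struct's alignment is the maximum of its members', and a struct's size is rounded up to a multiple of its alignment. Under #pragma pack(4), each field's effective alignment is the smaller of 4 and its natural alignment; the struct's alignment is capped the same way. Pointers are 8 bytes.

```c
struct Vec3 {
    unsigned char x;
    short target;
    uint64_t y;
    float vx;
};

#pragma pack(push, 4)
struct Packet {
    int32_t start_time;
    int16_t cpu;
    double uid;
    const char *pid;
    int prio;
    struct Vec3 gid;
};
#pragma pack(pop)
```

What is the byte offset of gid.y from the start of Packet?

36

Vec3: 0..1  x  (1B, 1-aligned); 1..2  -- padding (1B); 2..4  target  (2B, 2-aligned); 4..8  -- padding (4B); 8..16  y  (8B, 8-aligned); 16..20  vx  (4B, 4-aligned); 20..24  -- tail padding (4B); sizeof = 24, alignof = 8
0..4  start_time  (4B, 4-aligned)
4..6  cpu  (2B, 2-aligned)
6..8  -- padding (2B)
8..16  uid  (8B, 4-aligned)
16..24  pid  (8B, 4-aligned)
24..28  prio  (4B, 4-aligned)
28..52  gid  (24B, 4-aligned)
within Vec3: y at 8
28 + 8 = 36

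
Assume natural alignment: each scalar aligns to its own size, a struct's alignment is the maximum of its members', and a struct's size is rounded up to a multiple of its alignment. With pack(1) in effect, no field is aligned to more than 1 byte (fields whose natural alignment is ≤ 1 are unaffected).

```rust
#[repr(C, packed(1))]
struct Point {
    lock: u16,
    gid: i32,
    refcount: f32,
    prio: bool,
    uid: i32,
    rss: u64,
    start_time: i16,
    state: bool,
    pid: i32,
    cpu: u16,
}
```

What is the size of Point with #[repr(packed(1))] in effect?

32

@0: lock [2B, align 1] → 2
@2: gid [4B, align 1] → 6
@6: refcount [4B, align 1] → 10
@10: prio [1B, align 1] → 11
@11: uid [4B, align 1] → 15
@15: rss [8B, align 1] → 23
@23: start_time [2B, align 1] → 25
@25: state [1B, align 1] → 26
@26: pid [4B, align 1] → 30
@30: cpu [2B, align 1] → 32
size 32, align 1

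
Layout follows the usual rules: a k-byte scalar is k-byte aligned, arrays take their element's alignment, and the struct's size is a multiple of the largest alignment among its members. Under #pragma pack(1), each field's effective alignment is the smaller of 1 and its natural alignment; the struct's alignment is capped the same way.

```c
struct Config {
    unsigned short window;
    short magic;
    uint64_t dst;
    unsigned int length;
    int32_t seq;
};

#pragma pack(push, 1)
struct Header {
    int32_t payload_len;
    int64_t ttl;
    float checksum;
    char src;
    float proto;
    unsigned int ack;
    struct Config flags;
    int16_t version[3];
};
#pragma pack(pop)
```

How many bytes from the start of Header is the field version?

Config: 0..2  window  (2B, 2-aligned); 2..4  magic  (2B, 2-aligned); 4..8  -- padding (4B); 8..16  dst  (8B, 8-aligned); 16..20  length  (4B, 4-aligned); 20..24  seq  (4B, 4-aligned); sizeof = 24, alignof = 8
0..4  payload_len  (4B, 1-aligned)
4..12  ttl  (8B, 1-aligned)
12..16  checksum  (4B, 1-aligned)
16..17  src  (1B, 1-aligned)
17..21  proto  (4B, 1-aligned)
21..25  ack  (4B, 1-aligned)
25..49  flags  (24B, 1-aligned)
49..55  version  (6B, 1-aligned)

49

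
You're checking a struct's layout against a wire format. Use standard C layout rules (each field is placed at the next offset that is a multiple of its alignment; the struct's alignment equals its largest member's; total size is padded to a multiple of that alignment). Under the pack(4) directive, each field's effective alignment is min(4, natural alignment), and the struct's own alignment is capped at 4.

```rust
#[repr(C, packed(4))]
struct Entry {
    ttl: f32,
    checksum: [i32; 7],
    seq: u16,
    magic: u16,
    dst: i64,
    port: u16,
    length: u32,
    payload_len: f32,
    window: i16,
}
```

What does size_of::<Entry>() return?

ttl at 0 (size 4, align 4) → ends 4
checksum at 4 (size 28, align 4) → ends 32
seq at 32 (size 2, align 2) → ends 34
magic at 34 (size 2, align 2) → ends 36
dst at 36 (size 8, align 4) → ends 44
port at 44 (size 2, align 2) → ends 46
pad 2 to align 4 for length
length at 48 (size 4, align 4) → ends 52
payload_len at 52 (size 4, align 4) → ends 56
window at 56 (size 2, align 2) → ends 58
tail pad 2 to reach multiple of 4
total 60 bytes, alignment 4

60 bytes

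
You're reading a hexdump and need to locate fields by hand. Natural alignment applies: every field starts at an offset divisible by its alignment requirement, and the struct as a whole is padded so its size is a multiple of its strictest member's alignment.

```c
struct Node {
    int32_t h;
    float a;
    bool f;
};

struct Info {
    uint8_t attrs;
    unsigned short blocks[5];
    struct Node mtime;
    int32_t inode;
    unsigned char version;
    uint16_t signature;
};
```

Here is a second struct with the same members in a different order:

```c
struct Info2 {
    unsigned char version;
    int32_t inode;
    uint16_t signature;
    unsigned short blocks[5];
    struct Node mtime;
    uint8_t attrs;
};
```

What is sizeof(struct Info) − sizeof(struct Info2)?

-4

Node: 0..4  h  (4B, 4-aligned); 4..8  a  (4B, 4-aligned); 8..9  f  (1B, 1-aligned); 9..12  -- tail padding (3B); sizeof = 12, alignof = 4
0..1  attrs  (1B, 1-aligned)
1..2  -- padding (1B)
2..12  blocks  (10B, 2-aligned)
12..24  mtime  (12B, 4-aligned)
24..28  inode  (4B, 4-aligned)
28..29  version  (1B, 1-aligned)
29..30  -- padding (1B)
30..32  signature  (2B, 2-aligned)
sizeof = 32, alignof = 4
— Info2 —
0..1  version  (1B, 1-aligned)
1..4  -- padding (3B)
4..8  inode  (4B, 4-aligned)
8..10  signature  (2B, 2-aligned)
10..20  blocks  (10B, 2-aligned)
20..32  mtime  (12B, 4-aligned)
32..33  attrs  (1B, 1-aligned)
33..36  -- tail padding (3B)
sizeof = 36, alignof = 4
32 − 36 = -4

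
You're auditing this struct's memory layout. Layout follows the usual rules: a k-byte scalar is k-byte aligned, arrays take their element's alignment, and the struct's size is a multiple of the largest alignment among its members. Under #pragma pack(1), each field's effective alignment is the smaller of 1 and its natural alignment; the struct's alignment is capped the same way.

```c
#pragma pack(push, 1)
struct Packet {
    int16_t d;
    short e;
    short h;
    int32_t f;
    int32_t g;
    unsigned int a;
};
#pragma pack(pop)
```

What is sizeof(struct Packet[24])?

0..2  d  (2B, 1-aligned)
2..4  e  (2B, 1-aligned)
4..6  h  (2B, 1-aligned)
6..10  f  (4B, 1-aligned)
10..14  g  (4B, 1-aligned)
14..18  a  (4B, 1-aligned)
sizeof = 18, alignof = 1
array of 24: 24 × 18 = 432

432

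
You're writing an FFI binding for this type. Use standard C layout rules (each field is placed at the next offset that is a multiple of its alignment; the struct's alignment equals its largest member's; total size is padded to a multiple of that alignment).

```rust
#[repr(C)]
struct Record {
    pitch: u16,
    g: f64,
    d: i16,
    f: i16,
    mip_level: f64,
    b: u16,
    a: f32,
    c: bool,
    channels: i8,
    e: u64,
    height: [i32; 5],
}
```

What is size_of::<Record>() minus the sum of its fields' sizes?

@0: pitch [2B, align 2] → 2
+6 pad (align 8)
@8: g [8B, align 8] → 16
@16: d [2B, align 2] → 18
@18: f [2B, align 2] → 20
+4 pad (align 8)
@24: mip_level [8B, align 8] → 32
@32: b [2B, align 2] → 34
+2 pad (align 4)
@36: a [4B, align 4] → 40
@40: c [1B, align 1] → 41
@41: channels [1B, align 1] → 42
+6 pad (align 8)
@48: e [8B, align 8] → 56
@56: height [20B, align 4] → 76
+4 tail pad (align 8)
size 80, align 8
data bytes 58, size 80 → padding 22

22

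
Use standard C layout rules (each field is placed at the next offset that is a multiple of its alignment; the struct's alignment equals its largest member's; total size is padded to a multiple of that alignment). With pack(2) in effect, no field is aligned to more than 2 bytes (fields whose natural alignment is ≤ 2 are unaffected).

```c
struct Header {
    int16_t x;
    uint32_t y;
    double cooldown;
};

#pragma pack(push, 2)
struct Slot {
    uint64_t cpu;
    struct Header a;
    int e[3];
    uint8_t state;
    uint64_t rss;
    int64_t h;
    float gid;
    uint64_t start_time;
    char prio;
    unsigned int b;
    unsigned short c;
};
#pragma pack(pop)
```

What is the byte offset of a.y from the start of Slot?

12

Header: x at 0 (size 2, align 2) → ends 2; pad 2 to align 4 for y; y at 4 (size 4, align 4) → ends 8; cooldown at 8 (size 8, align 8) → ends 16; total 16 bytes, alignment 8
cpu at 0 (size 8, align 2) → ends 8
a at 8 (size 16, align 2) → ends 24
within Header: y at 4
8 + 4 = 12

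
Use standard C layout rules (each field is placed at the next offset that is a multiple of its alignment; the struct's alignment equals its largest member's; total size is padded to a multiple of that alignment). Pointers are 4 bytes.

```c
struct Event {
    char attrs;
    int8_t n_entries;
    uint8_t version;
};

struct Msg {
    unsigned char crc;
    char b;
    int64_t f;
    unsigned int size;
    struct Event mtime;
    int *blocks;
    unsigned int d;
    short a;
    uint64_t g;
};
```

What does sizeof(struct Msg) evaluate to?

Event: 0..1  attrs  (1B, 1-aligned); 1..2  n_entries  (1B, 1-aligned); 2..3  version  (1B, 1-aligned); sizeof = 3, alignof = 1
0..1  crc  (1B, 1-aligned)
1..2  b  (1B, 1-aligned)
2..8  -- padding (6B)
8..16  f  (8B, 8-aligned)
16..20  size  (4B, 4-aligned)
20..23  mtime  (3B, 1-aligned)
23..24  -- padding (1B)
24..28  blocks  (4B, 4-aligned)
28..32  d  (4B, 4-aligned)
32..34  a  (2B, 2-aligned)
34..40  -- padding (6B)
40..48  g  (8B, 8-aligned)
sizeof = 48, alignof = 8

48 bytes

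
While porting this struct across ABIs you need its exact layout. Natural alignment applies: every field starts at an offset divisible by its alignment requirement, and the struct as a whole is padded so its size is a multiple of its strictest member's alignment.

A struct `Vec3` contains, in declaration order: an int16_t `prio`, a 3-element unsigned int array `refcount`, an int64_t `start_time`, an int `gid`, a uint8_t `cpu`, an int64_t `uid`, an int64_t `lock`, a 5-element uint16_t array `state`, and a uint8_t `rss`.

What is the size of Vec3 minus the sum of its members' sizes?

10

prio at 0 (size 2, align 2) → ends 2
pad 2 to align 4 for refcount
refcount at 4 (size 12, align 4) → ends 16
start_time at 16 (size 8, align 8) → ends 24
gid at 24 (size 4, align 4) → ends 28
cpu at 28 (size 1, align 1) → ends 29
pad 3 to align 8 for uid
uid at 32 (size 8, align 8) → ends 40
lock at 40 (size 8, align 8) → ends 48
state at 48 (size 10, align 2) → ends 58
rss at 58 (size 1, align 1) → ends 59
tail pad 5 to reach multiple of 8
total 64 bytes, alignment 8
data bytes 54, size 64 → padding 10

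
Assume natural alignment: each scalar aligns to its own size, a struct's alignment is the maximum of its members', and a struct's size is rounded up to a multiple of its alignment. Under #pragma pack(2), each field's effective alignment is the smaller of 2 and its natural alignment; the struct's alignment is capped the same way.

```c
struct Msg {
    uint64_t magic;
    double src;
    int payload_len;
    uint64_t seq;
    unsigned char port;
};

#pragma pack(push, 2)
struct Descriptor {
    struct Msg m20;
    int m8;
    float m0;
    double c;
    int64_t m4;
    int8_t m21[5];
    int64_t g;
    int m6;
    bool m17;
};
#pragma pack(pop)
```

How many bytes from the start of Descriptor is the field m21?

Msg: 0..8  magic  (8B, 8-aligned); 8..16  src  (8B, 8-aligned); 16..20  payload_len  (4B, 4-aligned); 20..24  -- padding (4B); 24..32  seq  (8B, 8-aligned); 32..33  port  (1B, 1-aligned); 33..40  -- tail padding (7B); sizeof = 40, alignof = 8
0..40  m20  (40B, 2-aligned)
40..44  m8  (4B, 2-aligned)
44..48  m0  (4B, 2-aligned)
48..56  c  (8B, 2-aligned)
56..64  m4  (8B, 2-aligned)
64..69  m21  (5B, 1-aligned)

64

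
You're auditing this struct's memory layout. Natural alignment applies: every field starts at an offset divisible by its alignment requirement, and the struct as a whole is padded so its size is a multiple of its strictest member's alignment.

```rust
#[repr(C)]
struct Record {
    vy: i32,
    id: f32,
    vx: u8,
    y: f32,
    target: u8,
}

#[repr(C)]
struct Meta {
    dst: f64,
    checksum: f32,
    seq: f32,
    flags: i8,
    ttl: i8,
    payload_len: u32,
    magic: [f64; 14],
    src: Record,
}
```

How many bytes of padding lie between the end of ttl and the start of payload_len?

Record: @0: vy [4B, align 4] → 4; @4: id [4B, align 4] → 8; @8: vx [1B, align 1] → 9; +3 pad (align 4); @12: y [4B, align 4] → 16; @16: target [1B, align 1] → 17; +3 tail pad (align 4); size 20, align 4
@0: dst [8B, align 8] → 8
@8: checksum [4B, align 4] → 12
@12: seq [4B, align 4] → 16
@16: flags [1B, align 1] → 17
@17: ttl [1B, align 1] → 18
+2 pad (align 4)
@20: payload_len [4B, align 4] → 24

2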